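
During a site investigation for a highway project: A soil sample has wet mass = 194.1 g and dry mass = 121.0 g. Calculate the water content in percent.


Using w = (m_wet - m_dry) / m_dry * 100
m_wet - m_dry = 194.1 - 121.0 = 73.1 g
w = 73.1 / 121.0 * 100
w = 60.41 %


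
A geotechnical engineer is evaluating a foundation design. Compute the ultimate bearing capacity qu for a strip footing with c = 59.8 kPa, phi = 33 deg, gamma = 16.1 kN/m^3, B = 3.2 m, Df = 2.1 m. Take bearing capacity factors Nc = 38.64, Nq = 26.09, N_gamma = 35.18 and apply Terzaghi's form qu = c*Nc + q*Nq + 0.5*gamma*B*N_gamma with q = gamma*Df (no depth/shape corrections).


Result: 4099.01 kPa

Derivation:
Compute qu = c*Nc + gamma*Df*Nq + 0.5*gamma*B*N_gamma
Term 1: 59.8 * 38.64 = 2310.672
Term 2: 16.1 * 2.1 * 26.09 = 882.1029
Term 3: 0.5 * 16.1 * 3.2 * 35.18 = 906.2368
qu = 2310.672 + 882.1029 + 906.2368
qu = 4099.01 kPa


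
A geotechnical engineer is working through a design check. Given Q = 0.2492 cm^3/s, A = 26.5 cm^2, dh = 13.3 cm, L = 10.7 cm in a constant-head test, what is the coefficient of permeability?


Result: 0.007565 cm/s

Derivation:
Compute hydraulic gradient:
i = dh / L = 13.3 / 10.7 = 1.24299
Then apply Darcy's law:
k = Q / (A * i)
k = 0.2492 / (26.5 * 1.24299)
k = 0.2492 / 32.9393
k = 0.007565 cm/s


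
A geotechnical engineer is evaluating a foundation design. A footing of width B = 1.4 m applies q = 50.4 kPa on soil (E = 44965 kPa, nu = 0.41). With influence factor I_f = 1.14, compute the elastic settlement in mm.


Result: 1.488 mm

Derivation:
Using Se = q * B * (1 - nu^2) * I_f / E
1 - nu^2 = 1 - 0.41^2 = 0.8319
Se = 50.4 * 1.4 * 0.8319 * 1.14 / 44965
Se = 0.001488 m
Convert to mm: Se = 0.001488 * 1000 = 1.488 mm


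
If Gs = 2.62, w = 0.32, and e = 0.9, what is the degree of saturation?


Using S = Gs * w / e
S = 2.62 * 0.32 / 0.9
S = 0.9316


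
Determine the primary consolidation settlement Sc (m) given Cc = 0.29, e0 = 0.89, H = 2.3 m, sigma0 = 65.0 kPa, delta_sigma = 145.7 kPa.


Using Sc = Cc * H / (1 + e0) * log10((sigma0 + delta_sigma) / sigma0)
Stress ratio = (65.0 + 145.7) / 65.0 = 3.24154
log10(3.24154) = 0.510751
Cc * H / (1 + e0) = 0.29 * 2.3 / (1 + 0.89) = 0.35291
Sc = 0.35291 * 0.510751
Sc = 0.1802 m


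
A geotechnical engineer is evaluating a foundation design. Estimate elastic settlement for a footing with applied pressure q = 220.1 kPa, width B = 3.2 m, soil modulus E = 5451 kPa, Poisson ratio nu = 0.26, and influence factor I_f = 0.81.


Using Se = q * B * (1 - nu^2) * I_f / E
1 - nu^2 = 1 - 0.26^2 = 0.9324
Se = 220.1 * 3.2 * 0.9324 * 0.81 / 5451
Se = 0.097585 m
Convert to mm: Se = 0.097585 * 1000 = 97.585 mm


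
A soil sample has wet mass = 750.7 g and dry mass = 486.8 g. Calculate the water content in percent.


Using w = (m_wet - m_dry) / m_dry * 100
m_wet - m_dry = 750.7 - 486.8 = 263.9 g
w = 263.9 / 486.8 * 100
w = 54.21 %


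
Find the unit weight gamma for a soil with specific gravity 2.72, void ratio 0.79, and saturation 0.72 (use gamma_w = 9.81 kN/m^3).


Using gamma = gamma_w * (Gs + S*e) / (1 + e)
Numerator: Gs + S*e = 2.72 + 0.72*0.79 = 3.2888
Denominator: 1 + e = 1 + 0.79 = 1.79
gamma = 9.81 * 3.2888 / 1.79
gamma = 18.024 kN/m^3


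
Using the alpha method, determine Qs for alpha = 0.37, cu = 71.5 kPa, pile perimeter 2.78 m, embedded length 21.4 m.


Using Qs = alpha * cu * perimeter * L
Qs = 0.37 * 71.5 * 2.78 * 21.4
Qs = 1573.86 kN


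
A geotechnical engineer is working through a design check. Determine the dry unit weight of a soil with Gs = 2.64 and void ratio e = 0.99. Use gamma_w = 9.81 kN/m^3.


Using gamma_d = Gs * gamma_w / (1 + e)
gamma_d = 2.64 * 9.81 / (1 + 0.99)
gamma_d = 2.64 * 9.81 / 1.99
gamma_d = 13.014 kN/m^3


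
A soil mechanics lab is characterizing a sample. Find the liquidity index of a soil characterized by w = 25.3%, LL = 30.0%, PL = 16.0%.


First compute the plasticity index:
PI = LL - PL = 30.0 - 16.0 = 14.0
Then compute the liquidity index:
LI = (w - PL) / PI
LI = (25.3 - 16.0) / 14.0
LI = 0.664


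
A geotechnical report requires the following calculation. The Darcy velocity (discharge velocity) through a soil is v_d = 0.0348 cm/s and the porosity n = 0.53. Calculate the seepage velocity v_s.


Using v_s = v_d / n
v_s = 0.0348 / 0.53
v_s = 0.06566 cm/s


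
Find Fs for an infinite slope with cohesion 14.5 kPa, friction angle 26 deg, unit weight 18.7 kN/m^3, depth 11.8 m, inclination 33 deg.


Using Fs = c / (gamma*H*sin(beta)*cos(beta)) + tan(phi)/tan(beta)
Cohesion contribution = 14.5 / (18.7*11.8*sin(33)*cos(33))
Cohesion contribution = 0.143861
Friction contribution = tan(26)/tan(33) = 0.751042
Fs = 0.143861 + 0.751042
Fs = 0.895


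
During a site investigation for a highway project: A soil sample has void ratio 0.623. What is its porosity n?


Using the relation n = e / (1 + e)
n = 0.623 / (1 + 0.623)
n = 0.623 / 1.623
n = 0.3839


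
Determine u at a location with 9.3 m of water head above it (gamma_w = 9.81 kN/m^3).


Using u = gamma_w * h_w
u = 9.81 * 9.3
u = 91.23 kPa


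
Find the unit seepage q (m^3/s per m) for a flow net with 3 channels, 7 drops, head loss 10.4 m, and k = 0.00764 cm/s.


Convert k to m/s for unit consistency with H:
k = 0.00764 cm/s = 0.00764 / 100 m/s = 7.64e-05 m/s
Using q = k * H * Nf / Nd
Nf / Nd = 3 / 7 = 0.4286
q = 7.64e-05 * 10.4 * 0.4286
q = 0.0003405 m^3/s per m


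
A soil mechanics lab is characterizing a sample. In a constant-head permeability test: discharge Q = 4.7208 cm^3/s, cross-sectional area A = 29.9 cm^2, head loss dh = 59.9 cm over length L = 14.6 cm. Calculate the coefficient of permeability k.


Compute hydraulic gradient:
i = dh / L = 59.9 / 14.6 = 4.10274
Then apply Darcy's law:
k = Q / (A * i)
k = 4.7208 / (29.9 * 4.10274)
k = 4.7208 / 122.672
k = 0.038483 cm/s


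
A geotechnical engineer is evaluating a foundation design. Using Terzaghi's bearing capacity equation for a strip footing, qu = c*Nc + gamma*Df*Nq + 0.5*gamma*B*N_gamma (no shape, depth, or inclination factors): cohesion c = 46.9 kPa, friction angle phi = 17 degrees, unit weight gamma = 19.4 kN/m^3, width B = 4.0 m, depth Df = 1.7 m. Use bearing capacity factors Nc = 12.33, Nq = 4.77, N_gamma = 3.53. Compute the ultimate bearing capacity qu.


Result: 872.56 kPa

Derivation:
Compute qu = c*Nc + gamma*Df*Nq + 0.5*gamma*B*N_gamma
Term 1: 46.9 * 12.33 = 578.277
Term 2: 19.4 * 1.7 * 4.77 = 157.3146
Term 3: 0.5 * 19.4 * 4.0 * 3.53 = 136.964
qu = 578.277 + 157.3146 + 136.964
qu = 872.56 kPa


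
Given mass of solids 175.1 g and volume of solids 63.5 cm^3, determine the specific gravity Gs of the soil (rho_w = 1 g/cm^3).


Result: 2.757

Derivation:
Using Gs = m_s / (V_s * rho_w)
Since rho_w = 1 g/cm^3:
Gs = 175.1 / 63.5
Gs = 2.757


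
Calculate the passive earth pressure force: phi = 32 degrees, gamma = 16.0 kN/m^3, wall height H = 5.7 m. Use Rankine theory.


Compute passive earth pressure coefficient:
Kp = tan^2(45 + phi/2) = tan^2(61.0) = 3.254588
Compute passive force:
Pp = 0.5 * Kp * gamma * H^2
Pp = 0.5 * 3.254588 * 16.0 * 5.7^2
Pp = 845.93 kN/m


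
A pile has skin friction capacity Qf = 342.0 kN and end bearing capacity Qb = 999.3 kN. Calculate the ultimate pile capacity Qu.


Using Qu = Qf + Qb
Qu = 342.0 + 999.3
Qu = 1341.3 kN


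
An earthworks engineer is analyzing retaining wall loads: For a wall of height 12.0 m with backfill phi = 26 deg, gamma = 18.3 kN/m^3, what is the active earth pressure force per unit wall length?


Compute active earth pressure coefficient:
Ka = tan^2(45 - phi/2) = tan^2(32.0) = 0.390462
Compute active force:
Pa = 0.5 * Ka * gamma * H^2
Pa = 0.5 * 0.390462 * 18.3 * 12.0^2
Pa = 514.47 kN/m


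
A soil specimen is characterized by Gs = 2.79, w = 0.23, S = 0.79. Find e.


Using the relation e = Gs * w / S
e = 2.79 * 0.23 / 0.79
e = 0.8123


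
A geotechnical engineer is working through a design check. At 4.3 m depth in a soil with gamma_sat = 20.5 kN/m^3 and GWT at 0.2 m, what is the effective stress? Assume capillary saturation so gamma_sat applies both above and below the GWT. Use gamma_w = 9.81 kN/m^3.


Total stress = gamma_sat * depth
sigma = 20.5 * 4.3 = 88.15 kPa
Pore water pressure u = gamma_w * (depth - d_wt)
u = 9.81 * (4.3 - 0.2) = 40.221 kPa
Effective stress = sigma - u
sigma' = 88.15 - 40.221 = 47.93 kPa


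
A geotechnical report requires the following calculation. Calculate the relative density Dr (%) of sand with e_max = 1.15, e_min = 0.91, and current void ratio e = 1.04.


Using Dr = (e_max - e) / (e_max - e_min) * 100
e_max - e = 1.15 - 1.04 = 0.11
e_max - e_min = 1.15 - 0.91 = 0.24
Dr = 0.11 / 0.24 * 100
Dr = 45.83 %


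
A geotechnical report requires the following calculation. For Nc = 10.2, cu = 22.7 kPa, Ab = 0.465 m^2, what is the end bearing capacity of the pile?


Using Qb = Nc * cu * Ab
Qb = 10.2 * 22.7 * 0.465
Qb = 107.67 kN


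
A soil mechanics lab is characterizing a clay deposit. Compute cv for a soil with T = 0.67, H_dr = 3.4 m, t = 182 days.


Using cv = T * H_dr^2 / t
H_dr^2 = 3.4^2 = 11.56
cv = 0.67 * 11.56 / 182
cv = 0.04256 m^2/day


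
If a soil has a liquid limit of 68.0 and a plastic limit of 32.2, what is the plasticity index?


Result: 35.8

Derivation:
Using PI = LL - PL
PI = 68.0 - 32.2
PI = 35.8


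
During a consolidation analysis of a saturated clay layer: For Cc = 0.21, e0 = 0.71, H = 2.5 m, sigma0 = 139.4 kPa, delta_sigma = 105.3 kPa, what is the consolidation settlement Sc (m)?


Using Sc = Cc * H / (1 + e0) * log10((sigma0 + delta_sigma) / sigma0)
Stress ratio = (139.4 + 105.3) / 139.4 = 1.75538
log10(1.75538) = 0.244371
Cc * H / (1 + e0) = 0.21 * 2.5 / (1 + 0.71) = 0.307018
Sc = 0.307018 * 0.244371
Sc = 0.075 m


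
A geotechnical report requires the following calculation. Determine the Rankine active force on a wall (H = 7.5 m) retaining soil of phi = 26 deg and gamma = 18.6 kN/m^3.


Compute active earth pressure coefficient:
Ka = tan^2(45 - phi/2) = tan^2(32.0) = 0.390462
Compute active force:
Pa = 0.5 * Ka * gamma * H^2
Pa = 0.5 * 0.390462 * 18.6 * 7.5^2
Pa = 204.26 kN/m


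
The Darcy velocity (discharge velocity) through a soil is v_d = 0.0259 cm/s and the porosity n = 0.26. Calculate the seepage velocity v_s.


Using v_s = v_d / n
v_s = 0.0259 / 0.26
v_s = 0.09962 cm/s


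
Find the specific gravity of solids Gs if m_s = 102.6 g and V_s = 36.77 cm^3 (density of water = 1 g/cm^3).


Result: 2.79

Derivation:
Using Gs = m_s / (V_s * rho_w)
Since rho_w = 1 g/cm^3:
Gs = 102.6 / 36.77
Gs = 2.79


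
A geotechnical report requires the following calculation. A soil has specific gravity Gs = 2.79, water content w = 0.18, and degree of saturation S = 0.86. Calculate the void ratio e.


Using the relation e = Gs * w / S
e = 2.79 * 0.18 / 0.86
e = 0.584


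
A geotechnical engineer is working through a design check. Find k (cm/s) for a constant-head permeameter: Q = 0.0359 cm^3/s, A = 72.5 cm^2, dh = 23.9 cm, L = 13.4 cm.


Result: 0.000278 cm/s

Derivation:
Compute hydraulic gradient:
i = dh / L = 23.9 / 13.4 = 1.78358
Then apply Darcy's law:
k = Q / (A * i)
k = 0.0359 / (72.5 * 1.78358)
k = 0.0359 / 129.31
k = 0.000278 cm/s


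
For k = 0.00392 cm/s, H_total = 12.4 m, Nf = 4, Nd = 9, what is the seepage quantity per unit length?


Convert k to m/s for unit consistency with H:
k = 0.00392 cm/s = 0.00392 / 100 m/s = 3.92e-05 m/s
Using q = k * H * Nf / Nd
Nf / Nd = 4 / 9 = 0.4444
q = 3.92e-05 * 12.4 * 0.4444
q = 0.000216 m^3/s per m


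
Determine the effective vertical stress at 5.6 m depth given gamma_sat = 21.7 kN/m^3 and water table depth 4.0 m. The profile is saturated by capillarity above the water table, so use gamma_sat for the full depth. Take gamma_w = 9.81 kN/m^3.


Total stress = gamma_sat * depth
sigma = 21.7 * 5.6 = 121.52 kPa
Pore water pressure u = gamma_w * (depth - d_wt)
u = 9.81 * (5.6 - 4.0) = 15.696 kPa
Effective stress = sigma - u
sigma' = 121.52 - 15.696 = 105.82 kPa


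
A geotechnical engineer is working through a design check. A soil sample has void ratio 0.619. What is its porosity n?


Using the relation n = e / (1 + e)
n = 0.619 / (1 + 0.619)
n = 0.619 / 1.619
n = 0.3823


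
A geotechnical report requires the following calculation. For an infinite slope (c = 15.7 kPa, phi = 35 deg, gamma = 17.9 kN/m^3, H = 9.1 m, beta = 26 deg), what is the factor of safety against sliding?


Using Fs = c / (gamma*H*sin(beta)*cos(beta)) + tan(phi)/tan(beta)
Cohesion contribution = 15.7 / (17.9*9.1*sin(26)*cos(26))
Cohesion contribution = 0.244626
Friction contribution = tan(35)/tan(26) = 1.43564
Fs = 0.244626 + 1.43564
Fs = 1.68


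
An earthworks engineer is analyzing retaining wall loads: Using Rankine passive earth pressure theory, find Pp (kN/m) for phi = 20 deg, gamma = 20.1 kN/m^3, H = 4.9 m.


Compute passive earth pressure coefficient:
Kp = tan^2(45 + phi/2) = tan^2(55.0) = 2.039607
Compute passive force:
Pp = 0.5 * Kp * gamma * H^2
Pp = 0.5 * 2.039607 * 20.1 * 4.9^2
Pp = 492.16 kN/m


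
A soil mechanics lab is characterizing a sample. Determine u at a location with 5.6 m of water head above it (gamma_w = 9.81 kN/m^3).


Using u = gamma_w * h_w
u = 9.81 * 5.6
u = 54.94 kPa


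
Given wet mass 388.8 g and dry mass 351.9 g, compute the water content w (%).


Using w = (m_wet - m_dry) / m_dry * 100
m_wet - m_dry = 388.8 - 351.9 = 36.9 g
w = 36.9 / 351.9 * 100
w = 10.49 %


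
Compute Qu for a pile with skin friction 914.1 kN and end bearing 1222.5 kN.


Result: 2136.6 kN

Derivation:
Using Qu = Qf + Qb
Qu = 914.1 + 1222.5
Qu = 2136.6 kN


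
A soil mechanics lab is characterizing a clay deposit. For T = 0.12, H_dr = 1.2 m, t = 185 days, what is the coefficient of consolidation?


Result: 0.00093 m^2/day

Derivation:
Using cv = T * H_dr^2 / t
H_dr^2 = 1.2^2 = 1.44
cv = 0.12 * 1.44 / 185
cv = 0.00093 m^2/day


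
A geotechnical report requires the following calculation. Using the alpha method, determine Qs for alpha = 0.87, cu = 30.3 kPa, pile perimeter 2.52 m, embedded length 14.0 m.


Using Qs = alpha * cu * perimeter * L
Qs = 0.87 * 30.3 * 2.52 * 14.0
Qs = 930.02 kN


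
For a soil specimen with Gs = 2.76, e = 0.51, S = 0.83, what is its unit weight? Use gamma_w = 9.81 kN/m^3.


Result: 20.681 kN/m^3

Derivation:
Using gamma = gamma_w * (Gs + S*e) / (1 + e)
Numerator: Gs + S*e = 2.76 + 0.83*0.51 = 3.1833
Denominator: 1 + e = 1 + 0.51 = 1.51
gamma = 9.81 * 3.1833 / 1.51
gamma = 20.681 kN/m^3


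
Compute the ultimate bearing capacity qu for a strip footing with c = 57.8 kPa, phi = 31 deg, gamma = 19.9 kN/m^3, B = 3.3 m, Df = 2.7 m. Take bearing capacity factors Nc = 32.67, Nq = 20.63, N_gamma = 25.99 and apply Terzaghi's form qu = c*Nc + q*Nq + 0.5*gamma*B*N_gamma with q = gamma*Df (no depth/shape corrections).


Compute qu = c*Nc + gamma*Df*Nq + 0.5*gamma*B*N_gamma
Term 1: 57.8 * 32.67 = 1888.326
Term 2: 19.9 * 2.7 * 20.63 = 1108.4499
Term 3: 0.5 * 19.9 * 3.3 * 25.99 = 853.38165
qu = 1888.326 + 1108.4499 + 853.38165
qu = 3850.16 kPa


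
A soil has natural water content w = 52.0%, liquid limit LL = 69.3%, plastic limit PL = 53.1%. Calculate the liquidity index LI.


First compute the plasticity index:
PI = LL - PL = 69.3 - 53.1 = 16.2
Then compute the liquidity index:
LI = (w - PL) / PI
LI = (52.0 - 53.1) / 16.2
LI = -0.068


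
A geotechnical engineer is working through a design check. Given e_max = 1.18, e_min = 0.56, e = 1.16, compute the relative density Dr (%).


Using Dr = (e_max - e) / (e_max - e_min) * 100
e_max - e = 1.18 - 1.16 = 0.02
e_max - e_min = 1.18 - 0.56 = 0.62
Dr = 0.02 / 0.62 * 100
Dr = 3.23 %


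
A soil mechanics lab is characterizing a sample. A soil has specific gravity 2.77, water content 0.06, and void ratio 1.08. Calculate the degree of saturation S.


Using S = Gs * w / e
S = 2.77 * 0.06 / 1.08
S = 0.1539


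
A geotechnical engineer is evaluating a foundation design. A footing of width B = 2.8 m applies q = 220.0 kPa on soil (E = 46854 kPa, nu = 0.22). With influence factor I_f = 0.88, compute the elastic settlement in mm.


Using Se = q * B * (1 - nu^2) * I_f / E
1 - nu^2 = 1 - 0.22^2 = 0.9516
Se = 220.0 * 2.8 * 0.9516 * 0.88 / 46854
Se = 0.011010 m
Convert to mm: Se = 0.011010 * 1000 = 11.01 mm


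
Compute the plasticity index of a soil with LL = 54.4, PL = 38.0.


Result: 16.4

Derivation:
Using PI = LL - PL
PI = 54.4 - 38.0
PI = 16.4


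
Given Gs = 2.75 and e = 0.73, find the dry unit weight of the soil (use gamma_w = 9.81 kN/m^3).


Using gamma_d = Gs * gamma_w / (1 + e)
gamma_d = 2.75 * 9.81 / (1 + 0.73)
gamma_d = 2.75 * 9.81 / 1.73
gamma_d = 15.594 kN/m^3


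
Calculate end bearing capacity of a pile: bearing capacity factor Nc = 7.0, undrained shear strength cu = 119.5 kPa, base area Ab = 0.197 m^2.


Using Qb = Nc * cu * Ab
Qb = 7.0 * 119.5 * 0.197
Qb = 164.79 kN


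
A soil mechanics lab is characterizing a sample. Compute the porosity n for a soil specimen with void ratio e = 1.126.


Result: 0.5296

Derivation:
Using the relation n = e / (1 + e)
n = 1.126 / (1 + 1.126)
n = 1.126 / 2.126
n = 0.5296


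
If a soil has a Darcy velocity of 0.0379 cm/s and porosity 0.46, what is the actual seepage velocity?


Using v_s = v_d / n
v_s = 0.0379 / 0.46
v_s = 0.08239 cm/s


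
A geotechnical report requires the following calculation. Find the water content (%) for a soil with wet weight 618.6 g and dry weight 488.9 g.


Using w = (m_wet - m_dry) / m_dry * 100
m_wet - m_dry = 618.6 - 488.9 = 129.7 g
w = 129.7 / 488.9 * 100
w = 26.53 %


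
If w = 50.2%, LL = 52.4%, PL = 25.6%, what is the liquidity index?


Result: 0.918

Derivation:
First compute the plasticity index:
PI = LL - PL = 52.4 - 25.6 = 26.8
Then compute the liquidity index:
LI = (w - PL) / PI
LI = (50.2 - 25.6) / 26.8
LI = 0.918


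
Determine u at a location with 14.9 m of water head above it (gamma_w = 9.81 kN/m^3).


Result: 146.17 kPa

Derivation:
Using u = gamma_w * h_w
u = 9.81 * 14.9
u = 146.17 kPa


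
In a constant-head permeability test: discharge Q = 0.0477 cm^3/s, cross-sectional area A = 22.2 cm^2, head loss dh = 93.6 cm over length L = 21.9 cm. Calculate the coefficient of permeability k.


Compute hydraulic gradient:
i = dh / L = 93.6 / 21.9 = 4.27397
Then apply Darcy's law:
k = Q / (A * i)
k = 0.0477 / (22.2 * 4.27397)
k = 0.0477 / 94.8822
k = 0.000503 cm/s


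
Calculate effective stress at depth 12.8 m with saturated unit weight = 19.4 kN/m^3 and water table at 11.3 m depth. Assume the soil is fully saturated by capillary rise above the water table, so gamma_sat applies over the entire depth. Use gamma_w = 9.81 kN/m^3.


Total stress = gamma_sat * depth
sigma = 19.4 * 12.8 = 248.32 kPa
Pore water pressure u = gamma_w * (depth - d_wt)
u = 9.81 * (12.8 - 11.3) = 14.715 kPa
Effective stress = sigma - u
sigma' = 248.32 - 14.715 = 233.61 kPa


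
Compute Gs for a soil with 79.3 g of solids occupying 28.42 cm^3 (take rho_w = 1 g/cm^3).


Using Gs = m_s / (V_s * rho_w)
Since rho_w = 1 g/cm^3:
Gs = 79.3 / 28.42
Gs = 2.79


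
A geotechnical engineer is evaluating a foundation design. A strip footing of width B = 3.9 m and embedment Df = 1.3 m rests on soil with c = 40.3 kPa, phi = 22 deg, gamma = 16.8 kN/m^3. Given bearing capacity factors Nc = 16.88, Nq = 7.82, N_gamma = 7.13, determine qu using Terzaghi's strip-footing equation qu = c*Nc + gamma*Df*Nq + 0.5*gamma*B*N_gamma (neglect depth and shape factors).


Compute qu = c*Nc + gamma*Df*Nq + 0.5*gamma*B*N_gamma
Term 1: 40.3 * 16.88 = 680.264
Term 2: 16.8 * 1.3 * 7.82 = 170.7888
Term 3: 0.5 * 16.8 * 3.9 * 7.13 = 233.5788
qu = 680.264 + 170.7888 + 233.5788
qu = 1084.63 kPa


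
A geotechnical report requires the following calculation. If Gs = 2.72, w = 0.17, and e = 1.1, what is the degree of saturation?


Using S = Gs * w / e
S = 2.72 * 0.17 / 1.1
S = 0.4204


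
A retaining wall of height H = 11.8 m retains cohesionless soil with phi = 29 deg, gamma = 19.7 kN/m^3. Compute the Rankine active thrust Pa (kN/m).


Compute active earth pressure coefficient:
Ka = tan^2(45 - phi/2) = tan^2(30.5) = 0.346974
Compute active force:
Pa = 0.5 * Ka * gamma * H^2
Pa = 0.5 * 0.346974 * 19.7 * 11.8^2
Pa = 475.88 kN/m


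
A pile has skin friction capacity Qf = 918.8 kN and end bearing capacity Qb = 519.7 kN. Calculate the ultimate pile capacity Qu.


Result: 1438.5 kN

Derivation:
Using Qu = Qf + Qb
Qu = 918.8 + 519.7
Qu = 1438.5 kN


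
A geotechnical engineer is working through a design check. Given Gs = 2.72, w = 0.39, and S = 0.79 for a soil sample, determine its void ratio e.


Result: 1.3428

Derivation:
Using the relation e = Gs * w / S
e = 2.72 * 0.39 / 0.79
e = 1.3428


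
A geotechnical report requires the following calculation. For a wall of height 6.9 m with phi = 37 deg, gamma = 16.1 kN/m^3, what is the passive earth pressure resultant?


Compute passive earth pressure coefficient:
Kp = tan^2(45 + phi/2) = tan^2(63.5) = 4.022791
Compute passive force:
Pp = 0.5 * Kp * gamma * H^2
Pp = 0.5 * 4.022791 * 16.1 * 6.9^2
Pp = 1541.78 kN/m


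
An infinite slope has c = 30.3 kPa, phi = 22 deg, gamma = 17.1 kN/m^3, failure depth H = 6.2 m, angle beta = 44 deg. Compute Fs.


Result: 0.99

Derivation:
Using Fs = c / (gamma*H*sin(beta)*cos(beta)) + tan(phi)/tan(beta)
Cohesion contribution = 30.3 / (17.1*6.2*sin(44)*cos(44))
Cohesion contribution = 0.571939
Friction contribution = tan(22)/tan(44) = 0.418381
Fs = 0.571939 + 0.418381
Fs = 0.99


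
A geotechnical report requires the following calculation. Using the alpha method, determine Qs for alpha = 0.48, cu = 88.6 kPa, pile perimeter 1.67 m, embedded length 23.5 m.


Result: 1669.01 kN

Derivation:
Using Qs = alpha * cu * perimeter * L
Qs = 0.48 * 88.6 * 1.67 * 23.5
Qs = 1669.01 kN


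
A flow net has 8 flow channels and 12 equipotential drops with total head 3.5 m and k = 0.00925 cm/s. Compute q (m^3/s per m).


Convert k to m/s for unit consistency with H:
k = 0.00925 cm/s = 0.00925 / 100 m/s = 9.25e-05 m/s
Using q = k * H * Nf / Nd
Nf / Nd = 8 / 12 = 0.6667
q = 9.25e-05 * 3.5 * 0.6667
q = 0.0002158 m^3/s per m


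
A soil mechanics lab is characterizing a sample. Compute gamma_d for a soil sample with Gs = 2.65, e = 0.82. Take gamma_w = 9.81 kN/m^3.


Using gamma_d = Gs * gamma_w / (1 + e)
gamma_d = 2.65 * 9.81 / (1 + 0.82)
gamma_d = 2.65 * 9.81 / 1.82
gamma_d = 14.284 kN/m^3


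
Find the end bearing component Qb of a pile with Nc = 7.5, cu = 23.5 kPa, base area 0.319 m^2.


Result: 56.22 kN

Derivation:
Using Qb = Nc * cu * Ab
Qb = 7.5 * 23.5 * 0.319
Qb = 56.22 kN


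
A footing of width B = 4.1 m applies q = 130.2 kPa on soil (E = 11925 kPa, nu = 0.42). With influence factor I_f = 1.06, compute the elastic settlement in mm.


Using Se = q * B * (1 - nu^2) * I_f / E
1 - nu^2 = 1 - 0.42^2 = 0.8236
Se = 130.2 * 4.1 * 0.8236 * 1.06 / 11925
Se = 0.039080 m
Convert to mm: Se = 0.039080 * 1000 = 39.08 mm


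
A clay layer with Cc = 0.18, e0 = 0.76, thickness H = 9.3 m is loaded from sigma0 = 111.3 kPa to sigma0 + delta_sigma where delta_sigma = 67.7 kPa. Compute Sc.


Result: 0.1963 m

Derivation:
Using Sc = Cc * H / (1 + e0) * log10((sigma0 + delta_sigma) / sigma0)
Stress ratio = (111.3 + 67.7) / 111.3 = 1.60827
log10(1.60827) = 0.206358
Cc * H / (1 + e0) = 0.18 * 9.3 / (1 + 0.76) = 0.951136
Sc = 0.951136 * 0.206358
Sc = 0.1963 m


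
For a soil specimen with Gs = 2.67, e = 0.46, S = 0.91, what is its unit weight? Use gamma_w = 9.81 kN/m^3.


Result: 20.753 kN/m^3

Derivation:
Using gamma = gamma_w * (Gs + S*e) / (1 + e)
Numerator: Gs + S*e = 2.67 + 0.91*0.46 = 3.0886
Denominator: 1 + e = 1 + 0.46 = 1.46
gamma = 9.81 * 3.0886 / 1.46
gamma = 20.753 kN/m^3


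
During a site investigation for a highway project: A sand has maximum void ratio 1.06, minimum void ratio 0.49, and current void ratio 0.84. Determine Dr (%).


Result: 38.6 %

Derivation:
Using Dr = (e_max - e) / (e_max - e_min) * 100
e_max - e = 1.06 - 0.84 = 0.22
e_max - e_min = 1.06 - 0.49 = 0.57
Dr = 0.22 / 0.57 * 100
Dr = 38.6 %


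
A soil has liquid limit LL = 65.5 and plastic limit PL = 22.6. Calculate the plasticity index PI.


Result: 42.9

Derivation:
Using PI = LL - PL
PI = 65.5 - 22.6
PI = 42.9


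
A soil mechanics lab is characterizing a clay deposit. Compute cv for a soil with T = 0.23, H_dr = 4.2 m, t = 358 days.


Result: 0.01133 m^2/day

Derivation:
Using cv = T * H_dr^2 / t
H_dr^2 = 4.2^2 = 17.64
cv = 0.23 * 17.64 / 358
cv = 0.01133 m^2/day


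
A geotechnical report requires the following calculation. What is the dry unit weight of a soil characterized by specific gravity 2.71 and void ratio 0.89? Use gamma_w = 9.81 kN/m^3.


Result: 14.066 kN/m^3

Derivation:
Using gamma_d = Gs * gamma_w / (1 + e)
gamma_d = 2.71 * 9.81 / (1 + 0.89)
gamma_d = 2.71 * 9.81 / 1.89
gamma_d = 14.066 kN/m^3


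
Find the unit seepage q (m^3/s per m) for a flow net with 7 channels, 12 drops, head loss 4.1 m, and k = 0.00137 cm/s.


Result: 3.277e-05 m^3/s per m

Derivation:
Convert k to m/s for unit consistency with H:
k = 0.00137 cm/s = 0.00137 / 100 m/s = 1.37e-05 m/s
Using q = k * H * Nf / Nd
Nf / Nd = 7 / 12 = 0.5833
q = 1.37e-05 * 4.1 * 0.5833
q = 3.277e-05 m^3/s per m


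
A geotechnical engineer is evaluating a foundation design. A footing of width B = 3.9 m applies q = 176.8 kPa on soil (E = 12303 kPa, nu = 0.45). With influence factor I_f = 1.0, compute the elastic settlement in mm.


Using Se = q * B * (1 - nu^2) * I_f / E
1 - nu^2 = 1 - 0.45^2 = 0.7975
Se = 176.8 * 3.9 * 0.7975 * 1.0 / 12303
Se = 0.044696 m
Convert to mm: Se = 0.044696 * 1000 = 44.696 mm


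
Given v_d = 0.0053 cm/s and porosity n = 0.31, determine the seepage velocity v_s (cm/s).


Result: 0.0171 cm/s

Derivation:
Using v_s = v_d / n
v_s = 0.0053 / 0.31
v_s = 0.0171 cm/s


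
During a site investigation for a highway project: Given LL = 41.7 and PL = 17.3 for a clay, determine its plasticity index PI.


Using PI = LL - PL
PI = 41.7 - 17.3
PI = 24.4


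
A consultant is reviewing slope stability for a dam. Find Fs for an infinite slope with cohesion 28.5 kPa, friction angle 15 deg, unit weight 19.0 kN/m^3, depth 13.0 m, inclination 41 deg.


Using Fs = c / (gamma*H*sin(beta)*cos(beta)) + tan(phi)/tan(beta)
Cohesion contribution = 28.5 / (19.0*13.0*sin(41)*cos(41))
Cohesion contribution = 0.233037
Friction contribution = tan(15)/tan(41) = 0.30824
Fs = 0.233037 + 0.30824
Fs = 0.541


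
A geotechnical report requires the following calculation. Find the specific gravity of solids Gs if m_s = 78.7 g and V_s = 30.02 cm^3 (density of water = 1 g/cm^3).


Result: 2.622

Derivation:
Using Gs = m_s / (V_s * rho_w)
Since rho_w = 1 g/cm^3:
Gs = 78.7 / 30.02
Gs = 2.622


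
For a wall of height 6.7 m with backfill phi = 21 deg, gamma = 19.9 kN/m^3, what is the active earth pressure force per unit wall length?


Compute active earth pressure coefficient:
Ka = tan^2(45 - phi/2) = tan^2(34.5) = 0.472355
Compute active force:
Pa = 0.5 * Ka * gamma * H^2
Pa = 0.5 * 0.472355 * 19.9 * 6.7^2
Pa = 210.98 kN/m


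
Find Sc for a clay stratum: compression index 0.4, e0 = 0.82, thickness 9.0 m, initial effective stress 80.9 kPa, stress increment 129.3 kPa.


Using Sc = Cc * H / (1 + e0) * log10((sigma0 + delta_sigma) / sigma0)
Stress ratio = (80.9 + 129.3) / 80.9 = 2.59827
log10(2.59827) = 0.414684
Cc * H / (1 + e0) = 0.4 * 9.0 / (1 + 0.82) = 1.97802
Sc = 1.97802 * 0.414684
Sc = 0.8203 m


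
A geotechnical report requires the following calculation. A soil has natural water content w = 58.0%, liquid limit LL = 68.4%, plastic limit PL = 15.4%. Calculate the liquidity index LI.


First compute the plasticity index:
PI = LL - PL = 68.4 - 15.4 = 53.0
Then compute the liquidity index:
LI = (w - PL) / PI
LI = (58.0 - 15.4) / 53.0
LI = 0.804


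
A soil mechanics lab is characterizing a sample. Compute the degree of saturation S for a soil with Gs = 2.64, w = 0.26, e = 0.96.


Using S = Gs * w / e
S = 2.64 * 0.26 / 0.96
S = 0.715


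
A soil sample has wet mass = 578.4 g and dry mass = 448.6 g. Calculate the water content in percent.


Using w = (m_wet - m_dry) / m_dry * 100
m_wet - m_dry = 578.4 - 448.6 = 129.8 g
w = 129.8 / 448.6 * 100
w = 28.93 %


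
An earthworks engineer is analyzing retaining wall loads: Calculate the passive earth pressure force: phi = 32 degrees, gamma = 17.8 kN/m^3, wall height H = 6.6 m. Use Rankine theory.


Compute passive earth pressure coefficient:
Kp = tan^2(45 + phi/2) = tan^2(61.0) = 3.254588
Compute passive force:
Pp = 0.5 * Kp * gamma * H^2
Pp = 0.5 * 3.254588 * 17.8 * 6.6^2
Pp = 1261.75 kN/m


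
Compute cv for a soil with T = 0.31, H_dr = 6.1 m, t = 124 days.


Result: 0.09302 m^2/day

Derivation:
Using cv = T * H_dr^2 / t
H_dr^2 = 6.1^2 = 37.21
cv = 0.31 * 37.21 / 124
cv = 0.09302 m^2/day


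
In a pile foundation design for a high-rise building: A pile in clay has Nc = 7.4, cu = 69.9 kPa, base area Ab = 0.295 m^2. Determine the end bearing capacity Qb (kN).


Result: 152.59 kN

Derivation:
Using Qb = Nc * cu * Ab
Qb = 7.4 * 69.9 * 0.295
Qb = 152.59 kN


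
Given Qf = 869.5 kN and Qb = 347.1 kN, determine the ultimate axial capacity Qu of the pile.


Using Qu = Qf + Qb
Qu = 869.5 + 347.1
Qu = 1216.6 kN


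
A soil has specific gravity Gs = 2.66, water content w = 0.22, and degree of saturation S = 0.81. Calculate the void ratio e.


Using the relation e = Gs * w / S
e = 2.66 * 0.22 / 0.81
e = 0.7225


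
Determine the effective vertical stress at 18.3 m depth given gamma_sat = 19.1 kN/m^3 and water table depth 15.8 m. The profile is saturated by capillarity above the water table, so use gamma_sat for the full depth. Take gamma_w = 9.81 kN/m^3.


Total stress = gamma_sat * depth
sigma = 19.1 * 18.3 = 349.53 kPa
Pore water pressure u = gamma_w * (depth - d_wt)
u = 9.81 * (18.3 - 15.8) = 24.525 kPa
Effective stress = sigma - u
sigma' = 349.53 - 24.525 = 325.01 kPa


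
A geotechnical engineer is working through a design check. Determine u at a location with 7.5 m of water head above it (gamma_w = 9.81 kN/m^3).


Result: 73.58 kPa

Derivation:
Using u = gamma_w * h_w
u = 9.81 * 7.5
u = 73.58 kPa


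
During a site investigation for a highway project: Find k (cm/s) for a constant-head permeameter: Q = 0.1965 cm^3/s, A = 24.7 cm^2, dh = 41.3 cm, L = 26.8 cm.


Compute hydraulic gradient:
i = dh / L = 41.3 / 26.8 = 1.54104
Then apply Darcy's law:
k = Q / (A * i)
k = 0.1965 / (24.7 * 1.54104)
k = 0.1965 / 38.0638
k = 0.005162 cm/s


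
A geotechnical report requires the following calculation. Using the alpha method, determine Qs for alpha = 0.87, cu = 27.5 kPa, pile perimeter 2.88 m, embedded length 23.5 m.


Using Qs = alpha * cu * perimeter * L
Qs = 0.87 * 27.5 * 2.88 * 23.5
Qs = 1619.24 kN


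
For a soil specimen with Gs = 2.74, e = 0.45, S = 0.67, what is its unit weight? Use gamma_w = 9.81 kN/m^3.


Result: 20.577 kN/m^3

Derivation:
Using gamma = gamma_w * (Gs + S*e) / (1 + e)
Numerator: Gs + S*e = 2.74 + 0.67*0.45 = 3.0415
Denominator: 1 + e = 1 + 0.45 = 1.45
gamma = 9.81 * 3.0415 / 1.45
gamma = 20.577 kN/m^3


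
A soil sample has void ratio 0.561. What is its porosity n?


Using the relation n = e / (1 + e)
n = 0.561 / (1 + 0.561)
n = 0.561 / 1.561
n = 0.3594


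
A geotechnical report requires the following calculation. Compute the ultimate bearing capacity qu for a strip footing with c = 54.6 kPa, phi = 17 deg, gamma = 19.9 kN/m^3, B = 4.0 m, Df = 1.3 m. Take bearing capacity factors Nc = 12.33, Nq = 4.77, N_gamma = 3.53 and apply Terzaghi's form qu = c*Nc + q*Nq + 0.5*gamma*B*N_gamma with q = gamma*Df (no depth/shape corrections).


Result: 937.11 kPa

Derivation:
Compute qu = c*Nc + gamma*Df*Nq + 0.5*gamma*B*N_gamma
Term 1: 54.6 * 12.33 = 673.218
Term 2: 19.9 * 1.3 * 4.77 = 123.3999
Term 3: 0.5 * 19.9 * 4.0 * 3.53 = 140.494
qu = 673.218 + 123.3999 + 140.494
qu = 937.11 kPa


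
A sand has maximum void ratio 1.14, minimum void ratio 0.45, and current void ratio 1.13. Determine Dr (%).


Result: 1.45 %

Derivation:
Using Dr = (e_max - e) / (e_max - e_min) * 100
e_max - e = 1.14 - 1.13 = 0.01
e_max - e_min = 1.14 - 0.45 = 0.69
Dr = 0.01 / 0.69 * 100
Dr = 1.45 %


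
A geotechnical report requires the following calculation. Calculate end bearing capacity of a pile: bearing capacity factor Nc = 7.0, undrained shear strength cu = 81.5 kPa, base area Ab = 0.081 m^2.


Result: 46.21 kN

Derivation:
Using Qb = Nc * cu * Ab
Qb = 7.0 * 81.5 * 0.081
Qb = 46.21 kN


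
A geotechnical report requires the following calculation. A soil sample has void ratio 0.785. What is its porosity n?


Result: 0.4398

Derivation:
Using the relation n = e / (1 + e)
n = 0.785 / (1 + 0.785)
n = 0.785 / 1.785
n = 0.4398


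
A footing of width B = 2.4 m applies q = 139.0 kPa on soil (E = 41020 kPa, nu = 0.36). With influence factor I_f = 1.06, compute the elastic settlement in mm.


Result: 7.503 mm

Derivation:
Using Se = q * B * (1 - nu^2) * I_f / E
1 - nu^2 = 1 - 0.36^2 = 0.8704
Se = 139.0 * 2.4 * 0.8704 * 1.06 / 41020
Se = 0.007503 m
Convert to mm: Se = 0.007503 * 1000 = 7.503 mm


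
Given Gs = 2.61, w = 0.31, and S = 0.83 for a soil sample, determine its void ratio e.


Using the relation e = Gs * w / S
e = 2.61 * 0.31 / 0.83
e = 0.9748


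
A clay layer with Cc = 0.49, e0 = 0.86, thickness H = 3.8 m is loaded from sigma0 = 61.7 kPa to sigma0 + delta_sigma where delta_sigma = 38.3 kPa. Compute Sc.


Using Sc = Cc * H / (1 + e0) * log10((sigma0 + delta_sigma) / sigma0)
Stress ratio = (61.7 + 38.3) / 61.7 = 1.62075
log10(1.62075) = 0.209715
Cc * H / (1 + e0) = 0.49 * 3.8 / (1 + 0.86) = 1.00108
Sc = 1.00108 * 0.209715
Sc = 0.2099 m


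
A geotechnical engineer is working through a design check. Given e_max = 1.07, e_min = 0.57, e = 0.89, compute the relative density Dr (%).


Using Dr = (e_max - e) / (e_max - e_min) * 100
e_max - e = 1.07 - 0.89 = 0.18
e_max - e_min = 1.07 - 0.57 = 0.5
Dr = 0.18 / 0.5 * 100
Dr = 36.0 %


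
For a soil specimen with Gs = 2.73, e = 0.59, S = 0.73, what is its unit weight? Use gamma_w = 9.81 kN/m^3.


Using gamma = gamma_w * (Gs + S*e) / (1 + e)
Numerator: Gs + S*e = 2.73 + 0.73*0.59 = 3.1607
Denominator: 1 + e = 1 + 0.59 = 1.59
gamma = 9.81 * 3.1607 / 1.59
gamma = 19.501 kN/m^3


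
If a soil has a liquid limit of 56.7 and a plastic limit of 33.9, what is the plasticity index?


Using PI = LL - PL
PI = 56.7 - 33.9
PI = 22.8


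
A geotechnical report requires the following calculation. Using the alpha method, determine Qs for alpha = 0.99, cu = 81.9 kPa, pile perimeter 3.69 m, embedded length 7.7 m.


Result: 2303.75 kN

Derivation:
Using Qs = alpha * cu * perimeter * L
Qs = 0.99 * 81.9 * 3.69 * 7.7
Qs = 2303.75 kN


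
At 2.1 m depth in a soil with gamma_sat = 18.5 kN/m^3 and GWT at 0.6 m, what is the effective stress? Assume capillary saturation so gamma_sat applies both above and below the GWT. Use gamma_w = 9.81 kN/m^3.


Result: 24.14 kPa

Derivation:
Total stress = gamma_sat * depth
sigma = 18.5 * 2.1 = 38.85 kPa
Pore water pressure u = gamma_w * (depth - d_wt)
u = 9.81 * (2.1 - 0.6) = 14.715 kPa
Effective stress = sigma - u
sigma' = 38.85 - 14.715 = 24.14 kPa


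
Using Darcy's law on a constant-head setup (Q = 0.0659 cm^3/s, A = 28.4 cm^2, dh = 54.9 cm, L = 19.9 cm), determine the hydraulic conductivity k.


Compute hydraulic gradient:
i = dh / L = 54.9 / 19.9 = 2.75879
Then apply Darcy's law:
k = Q / (A * i)
k = 0.0659 / (28.4 * 2.75879)
k = 0.0659 / 78.3497
k = 0.000841 cm/s


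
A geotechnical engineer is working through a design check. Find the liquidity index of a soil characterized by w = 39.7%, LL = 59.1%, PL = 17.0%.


First compute the plasticity index:
PI = LL - PL = 59.1 - 17.0 = 42.1
Then compute the liquidity index:
LI = (w - PL) / PI
LI = (39.7 - 17.0) / 42.1
LI = 0.539


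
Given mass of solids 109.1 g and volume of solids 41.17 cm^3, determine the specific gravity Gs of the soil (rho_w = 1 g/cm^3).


Using Gs = m_s / (V_s * rho_w)
Since rho_w = 1 g/cm^3:
Gs = 109.1 / 41.17
Gs = 2.65


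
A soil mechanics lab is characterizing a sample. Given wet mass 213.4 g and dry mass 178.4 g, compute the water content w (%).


Result: 19.62 %

Derivation:
Using w = (m_wet - m_dry) / m_dry * 100
m_wet - m_dry = 213.4 - 178.4 = 35.0 g
w = 35.0 / 178.4 * 100
w = 19.62 %


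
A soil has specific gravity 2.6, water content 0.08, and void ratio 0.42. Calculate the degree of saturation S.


Using S = Gs * w / e
S = 2.6 * 0.08 / 0.42
S = 0.4952


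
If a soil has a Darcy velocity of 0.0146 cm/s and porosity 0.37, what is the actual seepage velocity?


Result: 0.03946 cm/s

Derivation:
Using v_s = v_d / n
v_s = 0.0146 / 0.37
v_s = 0.03946 cm/s


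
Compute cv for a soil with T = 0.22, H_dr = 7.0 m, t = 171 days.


Result: 0.06304 m^2/day

Derivation:
Using cv = T * H_dr^2 / t
H_dr^2 = 7.0^2 = 49.0
cv = 0.22 * 49.0 / 171
cv = 0.06304 m^2/day


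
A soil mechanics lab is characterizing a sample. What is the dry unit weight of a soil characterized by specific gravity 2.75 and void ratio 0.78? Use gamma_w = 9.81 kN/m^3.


Using gamma_d = Gs * gamma_w / (1 + e)
gamma_d = 2.75 * 9.81 / (1 + 0.78)
gamma_d = 2.75 * 9.81 / 1.78
gamma_d = 15.156 kN/m^3


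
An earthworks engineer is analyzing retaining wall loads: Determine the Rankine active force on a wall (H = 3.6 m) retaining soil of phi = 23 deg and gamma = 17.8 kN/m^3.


Compute active earth pressure coefficient:
Ka = tan^2(45 - phi/2) = tan^2(33.5) = 0.438092
Compute active force:
Pa = 0.5 * Ka * gamma * H^2
Pa = 0.5 * 0.438092 * 17.8 * 3.6^2
Pa = 50.53 kN/m


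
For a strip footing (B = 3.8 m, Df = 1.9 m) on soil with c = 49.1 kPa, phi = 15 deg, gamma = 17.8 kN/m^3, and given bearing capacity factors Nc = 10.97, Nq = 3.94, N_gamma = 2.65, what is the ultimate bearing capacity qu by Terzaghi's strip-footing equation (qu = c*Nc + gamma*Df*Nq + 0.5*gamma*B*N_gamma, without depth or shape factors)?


Compute qu = c*Nc + gamma*Df*Nq + 0.5*gamma*B*N_gamma
Term 1: 49.1 * 10.97 = 538.627
Term 2: 17.8 * 1.9 * 3.94 = 133.2508
Term 3: 0.5 * 17.8 * 3.8 * 2.65 = 89.623
qu = 538.627 + 133.2508 + 89.623
qu = 761.5 kPa


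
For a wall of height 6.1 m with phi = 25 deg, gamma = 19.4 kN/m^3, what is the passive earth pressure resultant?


Compute passive earth pressure coefficient:
Kp = tan^2(45 + phi/2) = tan^2(57.5) = 2.463913
Compute passive force:
Pp = 0.5 * Kp * gamma * H^2
Pp = 0.5 * 2.463913 * 19.4 * 6.1^2
Pp = 889.32 kN/m


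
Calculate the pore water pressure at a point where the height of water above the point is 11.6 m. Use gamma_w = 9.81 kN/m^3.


Result: 113.8 kPa

Derivation:
Using u = gamma_w * h_w
u = 9.81 * 11.6
u = 113.8 kPa


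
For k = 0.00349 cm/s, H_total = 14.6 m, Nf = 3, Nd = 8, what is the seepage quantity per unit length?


Result: 0.0001911 m^3/s per m

Derivation:
Convert k to m/s for unit consistency with H:
k = 0.00349 cm/s = 0.00349 / 100 m/s = 3.49e-05 m/s
Using q = k * H * Nf / Nd
Nf / Nd = 3 / 8 = 0.375
q = 3.49e-05 * 14.6 * 0.375
q = 0.0001911 m^3/s per m


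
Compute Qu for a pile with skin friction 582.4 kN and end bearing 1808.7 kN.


Using Qu = Qf + Qb
Qu = 582.4 + 1808.7
Qu = 2391.1 kN


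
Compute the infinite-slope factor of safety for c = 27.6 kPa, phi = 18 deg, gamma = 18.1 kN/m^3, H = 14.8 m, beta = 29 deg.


Using Fs = c / (gamma*H*sin(beta)*cos(beta)) + tan(phi)/tan(beta)
Cohesion contribution = 27.6 / (18.1*14.8*sin(29)*cos(29))
Cohesion contribution = 0.242984
Friction contribution = tan(18)/tan(29) = 0.586171
Fs = 0.242984 + 0.586171
Fs = 0.829


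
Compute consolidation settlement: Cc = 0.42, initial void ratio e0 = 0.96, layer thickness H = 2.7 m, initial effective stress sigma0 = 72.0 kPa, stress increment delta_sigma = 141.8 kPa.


Result: 0.2735 m

Derivation:
Using Sc = Cc * H / (1 + e0) * log10((sigma0 + delta_sigma) / sigma0)
Stress ratio = (72.0 + 141.8) / 72.0 = 2.96944
log10(2.96944) = 0.472675
Cc * H / (1 + e0) = 0.42 * 2.7 / (1 + 0.96) = 0.578571
Sc = 0.578571 * 0.472675
Sc = 0.2735 m
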